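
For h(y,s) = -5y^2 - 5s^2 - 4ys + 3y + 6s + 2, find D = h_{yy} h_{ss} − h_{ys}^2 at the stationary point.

84

∂h/∂y = -10y - 4s + 3 = 0 and ∂h/∂s = -4y - 10s + 6 = 0, so (y, s) = (1/14, 4/7).
The Hessian has h_{yy} = -10, h_{ss} = -10, h_{ys} = -4, giving D = 84 > 0 with h_{yy} < 0, so the point is a local maximum.
D = (-10)·(-10) − (-4)^2 = 84.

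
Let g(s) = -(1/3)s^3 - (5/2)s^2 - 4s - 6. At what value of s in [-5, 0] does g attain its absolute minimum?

-4

g'(s) = -s^2 - 5s - 4, which vanishes at s = -4 and s = -1.
Candidates: g(-5) = -41/6; g(-4) = -26/3; g(-1) = -25/6; g(0) = -6.
The minimum over the interval is -26/3, attained at s = -4.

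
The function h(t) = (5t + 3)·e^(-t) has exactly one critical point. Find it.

By the product rule, h'(t) = (-5t + 2)·e^(-t). Since e^(-t) > 0, the only critical point is t = 2/5.
h''(2/5) has the same sign as -5 < 0, so this is a local maximum.
h(2/5) = (5)·e^(-2/5) ≈ 3.3516.

2/5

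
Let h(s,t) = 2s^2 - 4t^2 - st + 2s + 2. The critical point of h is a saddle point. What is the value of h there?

50/33

∂h/∂s = 4s - t + 2 = 0 and ∂h/∂t = -s - 8t = 0, so (s, t) = (-16/33, 2/33).
The Hessian has h_{ss} = 4, h_{tt} = -8, h_{st} = -1, giving D = -33 < 0, so the point is a saddle point.
h(-16/33, 2/33) = 50/33.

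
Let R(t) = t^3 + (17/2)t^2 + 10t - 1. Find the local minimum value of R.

R'(t) = 3t^2 + 17t + 10 = 0 at t = -5, -2/3.
Second-derivative test with R''(t) = 6t + 17: R''(-5) = -13 < 0 ⇒ local maximum; R''(-2/3) = 13 > 0 ⇒ local minimum.
Thus R has its local minimum at t = -2/3, with value -113/27.

-113/27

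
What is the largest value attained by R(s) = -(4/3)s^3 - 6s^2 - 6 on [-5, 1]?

32/3

Differentiating, R'(s) = -4s^2 - 12s; which vanishes at s = -3 and s = 0.
Candidates: R(-5) = 32/3,  R(-3) = -24,  R(0) = -6,  R(1) = -40/3.
Hence the absolute maximum is 32/3 at s = -5.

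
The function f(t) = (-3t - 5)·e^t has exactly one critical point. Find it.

-8/3

Differentiating with the product rule gives f'(t) = (-3t - 8)·e^t. Since e^t > 0, the only critical point is t = -8/3.
f''(-8/3) has the same sign as -3 < 0, so this is a local maximum.
f(-8/3) = (3)·e^(-8/3) ≈ 0.2085.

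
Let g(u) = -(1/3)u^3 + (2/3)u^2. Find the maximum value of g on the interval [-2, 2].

The derivative is -u^2 + (4/3)u, which vanishes at u = 0 and u = 4/3.
Evaluating at the critical points and endpoints: g(-2) = 16/3, g(0) = 0, g(4/3) = 32/81, g(2) = 0.
So the maximum is g(-2) = 16/3.

16/3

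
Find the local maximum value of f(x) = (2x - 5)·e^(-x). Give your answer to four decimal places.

0.0604

f'(x) = 2·e^(-x) + (2x - 5)·(-1)·e^(-x) = (-2x + 7)·e^(-x). Since e^(-x) > 0, the only critical point is x = 7/2.
f''(7/2) has the same sign as -2 < 0, so this is a local maximum.
f(7/2) = (2)·e^(-7/2) ≈ 0.0604.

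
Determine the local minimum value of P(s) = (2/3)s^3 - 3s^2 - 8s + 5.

-97/3

Critical points: P'(s) = 2s^2 - 6s - 8 vanishes at s = -1, 4.
Second-derivative test with P''(s) = 4s - 6: P''(-1) = -10 < 0 ⇒ local maximum; P''(4) = 10 > 0 ⇒ local minimum.
The local minimum is P(4) = -97/3.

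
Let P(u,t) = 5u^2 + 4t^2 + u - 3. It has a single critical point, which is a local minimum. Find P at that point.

∂P/∂u = 10u + 1 = 0 and ∂P/∂t = 8t = 0, so (u, t) = (-1/10, 0).
The Hessian has P_{uu} = 10, P_{tt} = 8, P_{ut} = 0, giving D = 80 > 0 with P_{uu} > 0, so the point is a local minimum.
P(-1/10, 0) = -61/20.

-61/20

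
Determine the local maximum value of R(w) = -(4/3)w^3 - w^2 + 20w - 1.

Critical points: R'(w) = -4w^2 - 2w + 20 vanishes at w = -5/2, 2.
R''(w) = -8w - 2. R''(-5/2) = 18 > 0 ⇒ local minimum; R''(2) = -18 < 0 ⇒ local maximum.
So the local maximum value is R(2) = 73/3.

73/3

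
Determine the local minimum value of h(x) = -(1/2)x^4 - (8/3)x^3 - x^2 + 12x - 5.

-59/3

Critical points: h'(x) = -2x^3 - 8x^2 - 2x + 12 vanishes at x = -3, -2, 1.
Second-derivative test with h''(x) = -6x^2 - 16x - 2: h''(-3) = -8 < 0 ⇒ local maximum; h''(-2) = 6 > 0 ⇒ local minimum; h''(1) = -24 < 0 ⇒ local maximum.
So the local minimum value is h(-2) = -59/3.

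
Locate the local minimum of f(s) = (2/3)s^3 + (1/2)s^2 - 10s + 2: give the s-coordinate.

f'(s) = 2s^2 + s - 10. Setting f'(s) = 0 gives s ∈ {-5/2, 2}.
f''(s) = 4s + 1. f''(-5/2) = -9 < 0 ⇒ local maximum; f''(2) = 9 > 0 ⇒ local minimum.
The local minimum is f(2) = -32/3.

2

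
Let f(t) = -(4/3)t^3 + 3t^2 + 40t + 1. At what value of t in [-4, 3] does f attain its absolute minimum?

-5/2

Differentiating, f'(t) = -4t^2 + 6t + 40; whose only zero in [-4, 3] is t = -5/2.
Evaluating at the critical points and endpoints: f(-4) = -77/3, f(-5/2) = -713/12, f(3) = 112.
So the minimum is f(-5/2) = -713/12.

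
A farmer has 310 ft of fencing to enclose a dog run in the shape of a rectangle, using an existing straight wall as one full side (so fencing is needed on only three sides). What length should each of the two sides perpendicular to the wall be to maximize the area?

155/2

Let the sides perpendicular to the wall have length x and the parallel side y, so 2x + y = 310 and the area is A = xy = x(310 − 2x).
A'(x) = 310 − 4x = 0 gives x = 155/2, and A''(x) = −4 < 0 confirms a maximum.
Then y = 310 − 2·155/2 = 155 and A = 24025/2.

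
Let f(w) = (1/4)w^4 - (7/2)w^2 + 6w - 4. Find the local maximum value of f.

-5/4

f'(w) = w^3 - 7w + 6. Setting f'(w) = 0 gives w ∈ {-3, 1, 2}.
Since f''(w) = 3w^2 - 7, we get f''(-3) = 20 > 0 ⇒ local minimum; f''(1) = -4 < 0 ⇒ local maximum; f''(2) = 5 > 0 ⇒ local minimum.
Thus f has its local maximum at w = 1, with value -5/4.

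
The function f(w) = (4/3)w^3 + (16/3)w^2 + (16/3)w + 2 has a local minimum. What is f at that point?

f'(w) = 4w^2 + (32/3)w + 16/3. Setting f'(w) = 0 gives w ∈ {-2, -2/3}.
Since f''(w) = 8w + 32/3, we get f''(-2) = -16/3 < 0 ⇒ local maximum; f''(-2/3) = 16/3 > 0 ⇒ local minimum.
Thus f has its local minimum at w = -2/3, with value 34/81.

34/81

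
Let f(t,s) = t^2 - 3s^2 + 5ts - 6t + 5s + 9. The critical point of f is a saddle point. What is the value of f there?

400/37

∂f/∂t = 2t + 5s - 6 = 0 and ∂f/∂s = 5t - 6s + 5 = 0, so (t, s) = (11/37, 40/37).
The Hessian has f_{tt} = 2, f_{ss} = -6, f_{ts} = 5, giving D = -37 < 0, so the point is a saddle point.
f(11/37, 40/37) = 400/37.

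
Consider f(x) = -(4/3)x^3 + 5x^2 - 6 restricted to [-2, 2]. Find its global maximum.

Differentiating, f'(x) = -4x^2 + 10x; whose only zero in [-2, 2] is x = 0.
Compare values at every candidate in [-2, 2]: f(-2) = 74/3, f(0) = -6, f(2) = 10/3.
So the maximum is f(-2) = 74/3.

74/3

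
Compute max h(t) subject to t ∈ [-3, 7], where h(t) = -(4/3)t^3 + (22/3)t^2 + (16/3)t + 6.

Differentiating, h'(t) = -4t^2 + (44/3)t + 16/3; which vanishes at t = -1/3 and t = 4.
Candidates: h(-3) = 92, h(-1/3) = 412/81, h(4) = 178/3, h(7) = -164/3.
Hence the absolute maximum is 92 at t = -3.

92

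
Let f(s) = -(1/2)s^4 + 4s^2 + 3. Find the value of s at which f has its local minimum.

Critical points: f'(s) = -2s^3 + 8s vanishes at s = -2, 0, 2.
Since f''(s) = -6s^2 + 8, we get f''(-2) = -16 < 0 ⇒ local maximum; f''(0) = 8 > 0 ⇒ local minimum; f''(2) = -16 < 0 ⇒ local maximum.
So the local minimum value is f(0) = 3.

0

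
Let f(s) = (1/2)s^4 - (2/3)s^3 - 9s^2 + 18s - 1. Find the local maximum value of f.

f'(s) = 2s^3 - 2s^2 - 18s + 18 = 0 at s = -3, 1, 3.
Since f''(s) = 6s^2 - 4s - 18, we get f''(-3) = 48 > 0 ⇒ local minimum; f''(1) = -16 < 0 ⇒ local maximum; f''(3) = 24 > 0 ⇒ local minimum.
Thus f has its local maximum at s = 1, with value 47/6.

47/6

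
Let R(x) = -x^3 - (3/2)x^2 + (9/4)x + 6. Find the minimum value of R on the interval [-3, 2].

The derivative is -3x^2 - 3x + 9/4, which vanishes at x = -3/2 and x = 1/2.
Evaluating at the critical points and endpoints: R(-3) = 51/4, R(-3/2) = 21/8, R(1/2) = 53/8, R(2) = -7/2.
Hence the absolute minimum is -7/2 at x = 2.

-7/2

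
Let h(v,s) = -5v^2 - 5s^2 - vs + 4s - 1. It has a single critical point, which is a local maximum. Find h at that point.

-19/99

∂h/∂v = -10v - s = 0 and ∂h/∂s = -v - 10s + 4 = 0, so (v, s) = (-4/99, 40/99).
The Hessian has h_{vv} = -10, h_{ss} = -10, h_{vs} = -1, giving D = 99 > 0 with h_{vv} < 0, so the point is a local maximum.
h(-4/99, 40/99) = -19/99.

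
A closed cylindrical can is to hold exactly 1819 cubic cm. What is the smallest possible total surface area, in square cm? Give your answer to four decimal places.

824.9032

With radius r and height h, πr²h = 1819 so h = 1819/(πr²), and S(r) = 2πr² + 2πrh = 2πr² + 2·1819/r.
S'(r) = 4πr − 2·1819/r² = 0 ⇒ r³ = 1819/(2π), so r ≈ 6.6153 and h = 2r ≈ 13.2306.
S''(r) = 4π + 4·1819/r³ > 0, so this is the minimum; S ≈ 824.9032.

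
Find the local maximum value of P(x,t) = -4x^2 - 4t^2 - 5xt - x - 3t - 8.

∂P/∂x = -8x - 5t - 1 = 0 and ∂P/∂t = -5x - 8t - 3 = 0, so (x, t) = (7/39, -19/39).
The Hessian has P_{xx} = -8, P_{tt} = -8, P_{xt} = -5, giving D = 39 > 0 with P_{xx} < 0, so the point is a local maximum.
P(7/39, -19/39) = -287/39.

-287/39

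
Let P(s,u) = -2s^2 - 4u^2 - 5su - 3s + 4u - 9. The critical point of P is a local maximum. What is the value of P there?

65/7

∂P/∂s = -4s - 5u - 3 = 0 and ∂P/∂u = -5s - 8u + 4 = 0, so (s, u) = (-44/7, 31/7).
The Hessian has P_{ss} = -4, P_{uu} = -8, P_{su} = -5, giving D = 7 > 0 with P_{ss} < 0, so the point is a local maximum.
P(-44/7, 31/7) = 65/7.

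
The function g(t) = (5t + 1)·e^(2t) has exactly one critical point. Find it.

-7/10

By the product rule, g'(t) = (10t + 7)·e^(2t). Since e^(2t) > 0, the only critical point is t = -7/10.
g''(-7/10) has the same sign as 10 > 0, so this is a local minimum.
g(-7/10) = (-5/2)·e^(-7/5) ≈ -0.6165.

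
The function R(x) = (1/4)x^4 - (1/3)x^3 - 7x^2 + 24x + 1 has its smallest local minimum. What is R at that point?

-365/3

Critical points: R'(x) = x^3 - x^2 - 14x + 24 vanishes at x = -4, 2, 3.
R''(x) = 3x^2 - 2x - 14. R''(-4) = 42 > 0 ⇒ local minimum; R''(2) = -6 < 0 ⇒ local maximum; R''(3) = 7 > 0 ⇒ local minimum.
So the smallest local minimum value is R(-4) = -365/3.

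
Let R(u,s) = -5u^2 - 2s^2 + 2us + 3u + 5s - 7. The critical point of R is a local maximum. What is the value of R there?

∂R/∂u = -10u + 2s + 3 = 0 and ∂R/∂s = 2u - 4s + 5 = 0, so (u, s) = (11/18, 14/9).
The Hessian has R_{uu} = -10, R_{ss} = -4, R_{us} = 2, giving D = 36 > 0 with R_{uu} < 0, so the point is a local maximum.
R(11/18, 14/9) = -79/36.

-79/36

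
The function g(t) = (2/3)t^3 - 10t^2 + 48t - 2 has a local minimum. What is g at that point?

70

g'(t) = 2t^2 - 20t + 48. Setting g'(t) = 0 gives t ∈ {4, 6}.
g''(t) = 4t - 20. g''(4) = -4 < 0 ⇒ local maximum; g''(6) = 4 > 0 ⇒ local minimum.
So the local minimum value is g(6) = 70.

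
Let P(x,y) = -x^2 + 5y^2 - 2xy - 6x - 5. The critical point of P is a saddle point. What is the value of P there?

∂P/∂x = -2x - 2y - 6 = 0 and ∂P/∂y = -2x + 10y = 0, so (x, y) = (-5/2, -1/2).
The Hessian has P_{xx} = -2, P_{yy} = 10, P_{xy} = -2, giving D = -24 < 0, so the point is a saddle point.
P(-5/2, -1/2) = 5/2.

5/2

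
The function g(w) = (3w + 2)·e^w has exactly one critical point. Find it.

g'(w) = 3·e^w + (3w + 2)·1·e^w = (3w + 5)·e^w. Since e^w > 0, the only critical point is w = -5/3.
g''(-5/3) has the same sign as 3 > 0, so this is a local minimum.
g(-5/3) = (-3)·e^(-5/3) ≈ -0.5666.

-5/3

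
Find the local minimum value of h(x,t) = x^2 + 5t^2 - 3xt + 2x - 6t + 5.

35/11

∂h/∂x = 2x - 3t + 2 = 0 and ∂h/∂t = -3x + 10t - 6 = 0, so (x, t) = (-2/11, 6/11).
The Hessian has h_{xx} = 2, h_{tt} = 10, h_{xt} = -3, giving D = 11 > 0 with h_{xx} > 0, so the point is a local minimum.
h(-2/11, 6/11) = 35/11.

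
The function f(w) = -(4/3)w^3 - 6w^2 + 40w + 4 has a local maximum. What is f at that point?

148/3

Critical points: f'(w) = -4w^2 - 12w + 40 vanishes at w = -5, 2.
f''(w) = -8w - 12. f''(-5) = 28 > 0 ⇒ local minimum; f''(2) = -28 < 0 ⇒ local maximum.
So the local maximum value is f(2) = 148/3.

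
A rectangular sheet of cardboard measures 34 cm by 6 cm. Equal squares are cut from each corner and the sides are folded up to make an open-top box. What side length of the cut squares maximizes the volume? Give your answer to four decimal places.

With cut size x, the volume is V(x) = x(34 − 2x)(6 − 2x) for 0 < x < 3.
V'(x) = 12x^2 − 160x + 204. Setting V'(x) = 0 gives x ≈ 1.4279 (the root in (0, 3)).
V''(x) = 24x − 160 is negative there, so this is the maximum; V ≈ 139.8251.

1.4279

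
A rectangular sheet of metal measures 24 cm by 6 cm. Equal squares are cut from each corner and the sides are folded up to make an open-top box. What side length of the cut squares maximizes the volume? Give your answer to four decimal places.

1.3944

With cut size x, the volume is V(x) = x(24 − 2x)(6 − 2x) for 0 < x < 3.
V'(x) = 12x^2 − 120x + 144. Setting V'(x) = 0 gives x ≈ 1.3944 (the root in (0, 3)).
V''(x) = 24x − 120 is negative there, so this is the maximum; V ≈ 94.9773.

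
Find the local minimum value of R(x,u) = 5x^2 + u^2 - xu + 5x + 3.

∂R/∂x = 10x - u + 5 = 0 and ∂R/∂u = -x + 2u = 0, so (x, u) = (-10/19, -5/19).
The Hessian has R_{xx} = 10, R_{uu} = 2, R_{xu} = -1, giving D = 19 > 0 with R_{xx} > 0, so the point is a local minimum.
R(-10/19, -5/19) = 32/19.

32/19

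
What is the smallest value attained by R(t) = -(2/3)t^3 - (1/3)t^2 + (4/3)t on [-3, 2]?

-4

R'(t) = -2t^2 - (2/3)t + 4/3, which vanishes at t = -1 and t = 2/3.
Candidates: R(-3) = 11; R(-1) = -1; R(2/3) = 44/81; R(2) = -4.
The minimum over the interval is -4, attained at t = 2.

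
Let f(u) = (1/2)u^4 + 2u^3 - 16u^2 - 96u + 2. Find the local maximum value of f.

f'(u) = 2u^3 + 6u^2 - 32u - 96. Setting f'(u) = 0 gives u ∈ {-4, -3, 4}.
Since f''(u) = 6u^2 + 12u - 32, we get f''(-4) = 16 > 0 ⇒ local minimum; f''(-3) = -14 < 0 ⇒ local maximum; f''(4) = 112 > 0 ⇒ local minimum.
Thus f has its local maximum at u = -3, with value 265/2.

265/2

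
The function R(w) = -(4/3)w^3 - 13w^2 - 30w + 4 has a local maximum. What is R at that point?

Critical points: R'(w) = -4w^2 - 26w - 30 vanishes at w = -5, -3/2.
Second-derivative test with R''(w) = -8w - 26: R''(-5) = 14 > 0 ⇒ local minimum; R''(-3/2) = -14 < 0 ⇒ local maximum.
Thus R has its local maximum at w = -3/2, with value 97/4.

97/4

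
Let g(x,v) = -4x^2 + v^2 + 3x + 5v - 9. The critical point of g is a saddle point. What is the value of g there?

∂g/∂x = -8x + 3 = 0 and ∂g/∂v = 2v + 5 = 0, so (x, v) = (3/8, -5/2).
The Hessian has g_{xx} = -8, g_{vv} = 2, g_{xv} = 0, giving D = -16 < 0, so the point is a saddle point.
g(3/8, -5/2) = -235/16.

-235/16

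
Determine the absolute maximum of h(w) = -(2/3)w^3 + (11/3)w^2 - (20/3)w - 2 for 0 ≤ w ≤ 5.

h'(w) = -2w^2 + (22/3)w - 20/3, which vanishes at w = 5/3 and w = 2.
Compare values at every candidate in [0, 5]: h(0) = -2,  h(5/3) = -487/81,  h(2) = -6,  h(5) = -27.
So the maximum is h(0) = -2.

-2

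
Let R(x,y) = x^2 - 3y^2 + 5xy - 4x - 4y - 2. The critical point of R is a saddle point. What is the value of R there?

-186/37

∂R/∂x = 2x + 5y - 4 = 0 and ∂R/∂y = 5x - 6y - 4 = 0, so (x, y) = (44/37, 12/37).
The Hessian has R_{xx} = 2, R_{yy} = -6, R_{xy} = 5, giving D = -37 < 0, so the point is a saddle point.
R(44/37, 12/37) = -186/37.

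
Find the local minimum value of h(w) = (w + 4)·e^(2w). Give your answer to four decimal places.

-0.0001

Differentiating with the product rule gives h'(w) = (2w + 9)·e^(2w). Since e^(2w) > 0, the only critical point is w = -9/2.
h''(-9/2) has the same sign as 2 > 0, so this is a local minimum.
h(-9/2) = (-1/2)·e^(-9) ≈ -0.0001.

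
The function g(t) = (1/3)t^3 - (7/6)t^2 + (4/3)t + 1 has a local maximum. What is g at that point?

3/2

g'(t) = t^2 - (7/3)t + 4/3. Setting g'(t) = 0 gives t ∈ {1, 4/3}.
Since g''(t) = 2t - 7/3, we get g''(1) = -1/3 < 0 ⇒ local maximum; g''(4/3) = 1/3 > 0 ⇒ local minimum.
Thus g has its local maximum at t = 1, with value 3/2.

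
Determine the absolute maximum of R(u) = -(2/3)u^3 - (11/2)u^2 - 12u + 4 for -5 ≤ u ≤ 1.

R'(u) = -2u^2 - 11u - 12, which vanishes at u = -4 and u = -3/2.
Evaluating at the critical points and endpoints: R(-5) = 59/6; R(-4) = 20/3; R(-3/2) = 95/8; R(1) = -85/6.
Hence the absolute maximum is 95/8 at u = -3/2.

95/8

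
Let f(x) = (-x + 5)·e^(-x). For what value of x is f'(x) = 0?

6

f'(x) = (-1)·e^(-x) + (-x + 5)·(-1)·e^(-x) = (x - 6)·e^(-x). Since e^(-x) > 0, the only critical point is x = 6.
f''(6) has the same sign as 1 > 0, so this is a local minimum.
f(6) = (-1)·e^(-6) ≈ -0.0025.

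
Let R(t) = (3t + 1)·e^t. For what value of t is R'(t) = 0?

By the product rule, R'(t) = (3t + 4)·e^t. Since e^t > 0, the only critical point is t = -4/3.
R''(-4/3) has the same sign as 3 > 0, so this is a local minimum.
R(-4/3) = (-3)·e^(-4/3) ≈ -0.7908.

-4/3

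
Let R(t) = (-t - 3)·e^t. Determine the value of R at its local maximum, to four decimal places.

0.0183

Differentiating with the product rule gives R'(t) = (-t - 4)·e^t. Since e^t > 0, the only critical point is t = -4.
R''(-4) has the same sign as -1 < 0, so this is a local maximum.
R(-4) = (1)·e^(-4) ≈ 0.0183.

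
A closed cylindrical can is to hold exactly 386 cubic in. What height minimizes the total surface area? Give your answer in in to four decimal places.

7.8916

With radius r and height h, πr²h = 386 so h = 386/(πr²), and S(r) = 2πr² + 2πrh = 2πr² + 2·386/r.
S'(r) = 4πr − 2·386/r² = 0 ⇒ r³ = 386/(2π), so r ≈ 3.9458 and h = 2r ≈ 7.8916.
S''(r) = 4π + 4·386/r³ > 0, so this is the minimum; S ≈ 293.4761.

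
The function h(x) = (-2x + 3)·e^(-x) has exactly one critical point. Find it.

5/2

By the product rule, h'(x) = (2x - 5)·e^(-x). Since e^(-x) > 0, the only critical point is x = 5/2.
h''(5/2) has the same sign as 2 > 0, so this is a local minimum.
h(5/2) = (-2)·e^(-5/2) ≈ -0.1642.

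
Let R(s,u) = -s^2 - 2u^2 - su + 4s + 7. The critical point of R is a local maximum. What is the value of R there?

81/7

∂R/∂s = -2s - u + 4 = 0 and ∂R/∂u = -s - 4u = 0, so (s, u) = (16/7, -4/7).
The Hessian has R_{ss} = -2, R_{uu} = -4, R_{su} = -1, giving D = 7 > 0 with R_{ss} < 0, so the point is a local maximum.
R(16/7, -4/7) = 81/7.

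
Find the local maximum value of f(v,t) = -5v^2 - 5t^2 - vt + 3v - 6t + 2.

∂f/∂v = -10v - t + 3 = 0 and ∂f/∂t = -v - 10t - 6 = 0, so (v, t) = (4/11, -7/11).
The Hessian has f_{vv} = -10, f_{tt} = -10, f_{vt} = -1, giving D = 99 > 0 with f_{vv} < 0, so the point is a local maximum.
f(4/11, -7/11) = 49/11.

49/11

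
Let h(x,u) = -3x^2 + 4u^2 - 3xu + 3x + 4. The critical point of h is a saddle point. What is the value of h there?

∂h/∂x = -6x - 3u + 3 = 0 and ∂h/∂u = -3x + 8u = 0, so (x, u) = (8/19, 3/19).
The Hessian has h_{xx} = -6, h_{uu} = 8, h_{xu} = -3, giving D = -57 < 0, so the point is a saddle point.
h(8/19, 3/19) = 88/19.

88/19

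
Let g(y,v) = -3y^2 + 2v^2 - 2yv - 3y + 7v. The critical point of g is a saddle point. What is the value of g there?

∂g/∂y = -6y - 2v - 3 = 0 and ∂g/∂v = -2y + 4v + 7 = 0, so (y, v) = (1/14, -12/7).
The Hessian has g_{yy} = -6, g_{vv} = 4, g_{yv} = -2, giving D = -28 < 0, so the point is a saddle point.
g(1/14, -12/7) = -171/28.

-171/28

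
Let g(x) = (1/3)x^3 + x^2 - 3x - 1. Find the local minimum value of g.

-8/3

Critical points: g'(x) = x^2 + 2x - 3 vanishes at x = -3, 1.
Since g''(x) = 2x + 2, we get g''(-3) = -4 < 0 ⇒ local maximum; g''(1) = 4 > 0 ⇒ local minimum.
The local minimum is g(1) = -8/3.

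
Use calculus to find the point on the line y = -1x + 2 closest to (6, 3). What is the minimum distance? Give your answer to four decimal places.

4.9497

Minimize D(x)^2 = (x - 6)^2 + (-x - 1)^2.
d/dx[D^2] = 2(x - 6) + 2·(-1)·(-x - 1) = 0 ⇒ x = 5/2.
Then y = -1/2 and the distance is √(49/2) ≈ 4.9497.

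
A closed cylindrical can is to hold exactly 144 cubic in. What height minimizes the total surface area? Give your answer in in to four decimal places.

5.6810

With radius r and height h, πr²h = 144 so h = 144/(πr²), and S(r) = 2πr² + 2πrh = 2πr² + 2·144/r.
S'(r) = 4πr − 2·144/r² = 0 ⇒ r³ = 144/(2π), so r ≈ 2.8405 and h = 2r ≈ 5.6810.
S''(r) = 4π + 4·144/r³ > 0, so this is the minimum; S ≈ 152.0861.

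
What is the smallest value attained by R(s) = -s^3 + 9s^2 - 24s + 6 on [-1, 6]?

R'(s) = -3s^2 + 18s - 24, which vanishes at s = 2 and s = 4.
Evaluating at the critical points and endpoints: R(-1) = 40; R(2) = -14; R(4) = -10; R(6) = -30.
The minimum over the interval is -30, attained at s = 6.

-30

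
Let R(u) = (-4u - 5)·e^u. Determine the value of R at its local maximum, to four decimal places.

0.4216

Differentiating with the product rule gives R'(u) = (-4u - 9)·e^u. Since e^u > 0, the only critical point is u = -9/4.
R''(-9/4) has the same sign as -4 < 0, so this is a local maximum.
R(-9/4) = (4)·e^(-9/4) ≈ 0.4216.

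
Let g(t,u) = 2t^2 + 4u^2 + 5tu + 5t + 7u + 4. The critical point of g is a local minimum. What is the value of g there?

5/7

∂g/∂t = 4t + 5u + 5 = 0 and ∂g/∂u = 5t + 8u + 7 = 0, so (t, u) = (-5/7, -3/7).
The Hessian has g_{tt} = 4, g_{uu} = 8, g_{tu} = 5, giving D = 7 > 0 with g_{tt} > 0, so the point is a local minimum.
g(-5/7, -3/7) = 5/7.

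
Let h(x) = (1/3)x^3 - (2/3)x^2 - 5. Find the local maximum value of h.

-5

h'(x) = x^2 - (4/3)x. Setting h'(x) = 0 gives x ∈ {0, 4/3}.
Second-derivative test with h''(x) = 2x - 4/3: h''(0) = -4/3 < 0 ⇒ local maximum; h''(4/3) = 4/3 > 0 ⇒ local minimum.
The local maximum is h(0) = -5.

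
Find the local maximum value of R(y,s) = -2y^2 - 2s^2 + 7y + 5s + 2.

∂R/∂y = -4y + 7 = 0 and ∂R/∂s = -4s + 5 = 0, so (y, s) = (7/4, 5/4).
The Hessian has R_{yy} = -4, R_{ss} = -4, R_{ys} = 0, giving D = 16 > 0 with R_{yy} < 0, so the point is a local maximum.
R(7/4, 5/4) = 45/4.

45/4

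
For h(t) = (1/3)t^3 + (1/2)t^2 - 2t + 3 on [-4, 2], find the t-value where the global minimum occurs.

-4

The derivative is t^2 + t - 2, which vanishes at t = -2 and t = 1.
Compare values at every candidate in [-4, 2]: h(-4) = -7/3; h(-2) = 19/3; h(1) = 11/6; h(2) = 11/3.
Hence the absolute minimum is -7/3 at t = -4.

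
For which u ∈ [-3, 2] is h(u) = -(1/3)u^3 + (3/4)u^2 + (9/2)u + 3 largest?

The derivative is -u^2 + (3/2)u + 9/2, whose only zero in [-3, 2] is u = -3/2.
Evaluating at the critical points and endpoints: h(-3) = 21/4, h(-3/2) = -15/16, h(2) = 37/3.
Hence the absolute maximum is 37/3 at u = 2.

2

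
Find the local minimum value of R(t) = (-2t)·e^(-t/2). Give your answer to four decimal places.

-1.4715

By the product rule, R'(t) = (t - 2)·e^(-t/2). Since e^(-t/2) > 0, the only critical point is t = 2.
R''(2) has the same sign as 1 > 0, so this is a local minimum.
R(2) = (-4)·e^(-1) ≈ -1.4715.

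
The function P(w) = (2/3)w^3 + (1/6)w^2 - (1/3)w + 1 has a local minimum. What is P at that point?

151/162

Critical points: P'(w) = 2w^2 + (1/3)w - 1/3 vanishes at w = -1/2, 1/3.
Second-derivative test with P''(w) = 4w + 1/3: P''(-1/2) = -5/3 < 0 ⇒ local maximum; P''(1/3) = 5/3 > 0 ⇒ local minimum.
So the local minimum value is P(1/3) = 151/162.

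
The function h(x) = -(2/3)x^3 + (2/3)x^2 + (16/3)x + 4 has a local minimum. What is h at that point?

-28/81

h'(x) = -2x^2 + (4/3)x + 16/3. Setting h'(x) = 0 gives x ∈ {-4/3, 2}.
Second-derivative test with h''(x) = -4x + 4/3: h''(-4/3) = 20/3 > 0 ⇒ local minimum; h''(2) = -20/3 < 0 ⇒ local maximum.
So the local minimum value is h(-4/3) = -28/81.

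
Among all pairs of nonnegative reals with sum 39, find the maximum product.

1521/4

With x + y = 39, the product is P(x) = x(39 − x).
P'(x) = 39 − 2x = 0 gives x = 39/2; P'' = −2 < 0, so this is the maximum.
P = 39/2·39/2 = 1521/4.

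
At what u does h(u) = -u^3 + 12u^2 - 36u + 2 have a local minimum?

2

Critical points: h'(u) = -3u^2 + 24u - 36 vanishes at u = 2, 6.
Since h''(u) = -6u + 24, we get h''(2) = 12 > 0 ⇒ local minimum; h''(6) = -12 < 0 ⇒ local maximum.
The local minimum is h(2) = -30.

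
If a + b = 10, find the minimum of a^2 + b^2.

With a + b = 10, a^2 + b^2 = a^2 + (10 − a)^2.
The derivative 2a − 2(10 − a) = 4a − 20 vanishes at a = 5; second derivative 4 > 0, a minimum.
The minimum is 2·(5)^2 = 50.

50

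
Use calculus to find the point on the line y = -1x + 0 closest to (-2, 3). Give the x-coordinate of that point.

-5/2

Minimize D(x)^2 = (x + 2)^2 + (-x - 3)^2.
d/dx[D^2] = 2(x + 2) + 2·(-1)·(-x - 3) = 0 ⇒ x = -5/2.
Then y = 5/2 and the distance is √(1/2) ≈ 0.7071.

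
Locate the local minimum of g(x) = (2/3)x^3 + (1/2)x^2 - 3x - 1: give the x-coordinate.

1

g'(x) = 2x^2 + x - 3. Setting g'(x) = 0 gives x ∈ {-3/2, 1}.
g''(x) = 4x + 1. g''(-3/2) = -5 < 0 ⇒ local maximum; g''(1) = 5 > 0 ⇒ local minimum.
Thus g has its local minimum at x = 1, with value -17/6.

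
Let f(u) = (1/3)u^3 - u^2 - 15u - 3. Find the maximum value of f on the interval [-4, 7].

24

f'(u) = u^2 - 2u - 15, which vanishes at u = -3 and u = 5.
Evaluating at the critical points and endpoints: f(-4) = 59/3, f(-3) = 24, f(5) = -184/3, f(7) = -128/3.
So the maximum is f(-3) = 24.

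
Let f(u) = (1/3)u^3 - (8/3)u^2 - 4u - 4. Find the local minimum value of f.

-52

Critical points: f'(u) = u^2 - (16/3)u - 4 vanishes at u = -2/3, 6.
Since f''(u) = 2u - 16/3, we get f''(-2/3) = -20/3 < 0 ⇒ local maximum; f''(6) = 20/3 > 0 ⇒ local minimum.
So the local minimum value is f(6) = -52.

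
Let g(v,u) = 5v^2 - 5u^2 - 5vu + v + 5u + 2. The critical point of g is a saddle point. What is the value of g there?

79/25

∂g/∂v = 10v - 5u + 1 = 0 and ∂g/∂u = -5v - 10u + 5 = 0, so (v, u) = (3/25, 11/25).
The Hessian has g_{vv} = 10, g_{uu} = -10, g_{vu} = -5, giving D = -125 < 0, so the point is a saddle point.
g(3/25, 11/25) = 79/25.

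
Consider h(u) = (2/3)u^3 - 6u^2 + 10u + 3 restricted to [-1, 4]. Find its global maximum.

23/3

Differentiating, h'(u) = 2u^2 - 12u + 10; whose only zero in [-1, 4] is u = 1.
Compare values at every candidate in [-1, 4]: h(-1) = -41/3, h(1) = 23/3, h(4) = -31/3.
The maximum over the interval is 23/3, attained at u = 1.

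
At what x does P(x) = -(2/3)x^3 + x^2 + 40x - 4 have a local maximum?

P'(x) = -2x^2 + 2x + 40. Setting P'(x) = 0 gives x ∈ {-4, 5}.
Second-derivative test with P''(x) = -4x + 2: P''(-4) = 18 > 0 ⇒ local minimum; P''(5) = -18 < 0 ⇒ local maximum.
The local maximum is P(5) = 413/3.

5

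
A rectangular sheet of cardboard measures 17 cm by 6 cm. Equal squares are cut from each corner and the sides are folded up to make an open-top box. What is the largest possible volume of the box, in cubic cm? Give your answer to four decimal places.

63.7074

With cut size x, the volume is V(x) = x(17 − 2x)(6 − 2x) for 0 < x < 3.
V'(x) = 12x^2 − 92x + 102. Setting V'(x) = 0 gives x ≈ 1.3445 (the root in (0, 3)).
V''(x) = 24x − 92 is negative there, so this is the maximum; V ≈ 63.7074.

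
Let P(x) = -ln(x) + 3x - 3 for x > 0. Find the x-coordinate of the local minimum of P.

P'(x) = -1/x + 3 = 0 gives x = 1/3.
P''(x) = 1/x², which is positive for x > 0, so this is a local minimum.
P(1/3) = -1·ln(1/3) + 1 - 3 ≈ -0.9014.

1/3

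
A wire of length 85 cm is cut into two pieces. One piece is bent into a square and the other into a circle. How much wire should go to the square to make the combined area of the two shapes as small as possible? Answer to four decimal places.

47.6084

Let x be the length used for the square. Square side x/4; circle radius (85−x)/(2π).
A(x) = (x/4)² + π·((85−x)/(2π))² = x²/16 + (85−x)²/(4π) for 0 ≤ x ≤ 85. A'(x) = x/8 − (85−x)/(2π) = 0 gives x = 4·85/(π+4) ≈ 47.6084.
A'' = 1/8 + 1/(2π) > 0, so this gives the minimum combined area; x ≈ 47.6084 cm to the square.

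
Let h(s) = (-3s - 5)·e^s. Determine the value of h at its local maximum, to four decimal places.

0.2085

By the product rule, h'(s) = (-3s - 8)·e^s. Since e^s > 0, the only critical point is s = -8/3.
h''(-8/3) has the same sign as -3 < 0, so this is a local maximum.
h(-8/3) = (3)·e^(-8/3) ≈ 0.2085.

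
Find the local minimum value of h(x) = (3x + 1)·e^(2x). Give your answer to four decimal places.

Differentiating with the product rule gives h'(x) = (6x + 5)·e^(2x). Since e^(2x) > 0, the only critical point is x = -5/6.
h''(-5/6) has the same sign as 6 > 0, so this is a local minimum.
h(-5/6) = (-3/2)·e^(-5/3) ≈ -0.2833.

-0.2833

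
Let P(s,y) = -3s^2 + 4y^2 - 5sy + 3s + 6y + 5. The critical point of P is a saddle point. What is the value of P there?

∂P/∂s = -6s - 5y + 3 = 0 and ∂P/∂y = -5s + 8y + 6 = 0, so (s, y) = (54/73, -21/73).
The Hessian has P_{ss} = -6, P_{yy} = 8, P_{sy} = -5, giving D = -73 < 0, so the point is a saddle point.
P(54/73, -21/73) = 383/73.

383/73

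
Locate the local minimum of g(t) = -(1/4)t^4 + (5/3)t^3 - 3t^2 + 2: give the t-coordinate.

g'(t) = -t^3 + 5t^2 - 6t = 0 at t = 0, 2, 3.
Since g''(t) = -3t^2 + 10t - 6, we get g''(0) = -6 < 0 ⇒ local maximum; g''(2) = 2 > 0 ⇒ local minimum; g''(3) = -3 < 0 ⇒ local maximum.
So the local minimum value is g(2) = -2/3.

2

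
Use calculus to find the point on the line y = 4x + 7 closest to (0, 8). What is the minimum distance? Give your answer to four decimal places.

Minimize D(x)^2 = (x + 0)^2 + (4x - 1)^2.
d/dx[D^2] = 2(x + 0) + 2·4·(4x - 1) = 0 ⇒ x = 4/17.
Then y = 135/17 and the distance is √(1/17) ≈ 0.2425.

0.2425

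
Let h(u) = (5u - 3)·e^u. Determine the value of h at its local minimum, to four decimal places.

By the product rule, h'(u) = (5u + 2)·e^u. Since e^u > 0, the only critical point is u = -2/5.
h''(-2/5) has the same sign as 5 > 0, so this is a local minimum.
h(-2/5) = (-5)·e^(-2/5) ≈ -3.3516.

-3.3516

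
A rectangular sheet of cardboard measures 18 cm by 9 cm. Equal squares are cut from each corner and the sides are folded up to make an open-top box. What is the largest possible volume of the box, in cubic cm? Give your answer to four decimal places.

140.2961

With cut size x, the volume is V(x) = x(18 − 2x)(9 − 2x) for 0 < x < 4.5.
V'(x) = 12x^2 − 108x + 162. Setting V'(x) = 0 gives x ≈ 1.9019 (the root in (0, 4.5)).
V''(x) = 24x − 108 is negative there, so this is the maximum; V ≈ 140.2961.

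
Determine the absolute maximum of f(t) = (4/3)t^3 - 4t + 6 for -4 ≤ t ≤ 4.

f'(t) = 4t^2 - 4, which vanishes at t = -1 and t = 1.
Evaluating at the critical points and endpoints: f(-4) = -190/3, f(-1) = 26/3, f(1) = 10/3, f(4) = 226/3.
The maximum over the interval is 226/3, attained at t = 4.

226/3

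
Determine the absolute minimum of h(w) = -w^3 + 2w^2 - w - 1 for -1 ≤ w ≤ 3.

Differentiating, h'(w) = -3w^2 + 4w - 1; which vanishes at w = 1/3 and w = 1.
Evaluating at the critical points and endpoints: h(-1) = 3,  h(1/3) = -31/27,  h(1) = -1,  h(3) = -13.
Hence the absolute minimum is -13 at w = 3.

-13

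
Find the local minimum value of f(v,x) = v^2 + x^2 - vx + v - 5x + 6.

-1

∂f/∂v = 2v - x + 1 = 0 and ∂f/∂x = -v + 2x - 5 = 0, so (v, x) = (1, 3).
The Hessian has f_{vv} = 2, f_{xx} = 2, f_{vx} = -1, giving D = 3 > 0 with f_{vv} > 0, so the point is a local minimum.
f(1, 3) = -1.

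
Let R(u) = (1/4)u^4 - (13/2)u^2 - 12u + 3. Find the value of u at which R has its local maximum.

R'(u) = u^3 - 13u - 12. Setting R'(u) = 0 gives u ∈ {-3, -1, 4}.
Second-derivative test with R''(u) = 3u^2 - 13: R''(-3) = 14 > 0 ⇒ local minimum; R''(-1) = -10 < 0 ⇒ local maximum; R''(4) = 35 > 0 ⇒ local minimum.
The local maximum is R(-1) = 35/4.

-1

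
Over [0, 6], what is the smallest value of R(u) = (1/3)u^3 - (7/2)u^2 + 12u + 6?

6

R'(u) = u^2 - 7u + 12, which vanishes at u = 3 and u = 4.
Compare values at every candidate in [0, 6]: R(0) = 6; R(3) = 39/2; R(4) = 58/3; R(6) = 24.
So the minimum is R(0) = 6.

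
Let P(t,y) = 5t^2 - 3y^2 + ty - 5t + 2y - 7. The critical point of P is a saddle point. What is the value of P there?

∂P/∂t = 10t + y - 5 = 0 and ∂P/∂y = t - 6y + 2 = 0, so (t, y) = (28/61, 25/61).
The Hessian has P_{tt} = 10, P_{yy} = -6, P_{ty} = 1, giving D = -61 < 0, so the point is a saddle point.
P(28/61, 25/61) = -472/61.

-472/61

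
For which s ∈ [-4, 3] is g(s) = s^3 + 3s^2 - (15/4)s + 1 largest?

The derivative is 3s^2 + 6s - 15/4, which vanishes at s = -5/2 and s = 1/2.
Evaluating at the critical points and endpoints: g(-4) = 0,  g(-5/2) = 27/2,  g(1/2) = 0,  g(3) = 175/4.
So the maximum is g(3) = 175/4.

3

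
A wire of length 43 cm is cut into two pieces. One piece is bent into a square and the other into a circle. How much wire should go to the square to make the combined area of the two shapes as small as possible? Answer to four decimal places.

Let x be the length used for the square. Square side x/4; circle radius (43−x)/(2π).
A(x) = (x/4)² + π·((43−x)/(2π))² = x²/16 + (43−x)²/(4π) for 0 ≤ x ≤ 43. A'(x) = x/8 − (43−x)/(2π) = 0 gives x = 4·43/(π+4) ≈ 24.0843.
A'' = 1/8 + 1/(2π) > 0, so this gives the minimum combined area; x ≈ 24.0843 cm to the square.

24.0843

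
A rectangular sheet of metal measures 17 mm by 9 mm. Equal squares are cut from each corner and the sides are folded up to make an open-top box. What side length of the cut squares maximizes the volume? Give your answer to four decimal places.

1.8782

With cut size x, the volume is V(x) = x(17 − 2x)(9 − 2x) for 0 < x < 4.5.
V'(x) = 12x^2 − 104x + 153. Setting V'(x) = 0 gives x ≈ 1.8782 (the root in (0, 4.5)).
V''(x) = 24x − 104 is negative there, so this is the maximum; V ≈ 130.4300.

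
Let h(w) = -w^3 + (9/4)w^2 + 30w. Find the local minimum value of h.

h'(w) = -3w^2 + (9/2)w + 30. Setting h'(w) = 0 gives w ∈ {-5/2, 4}.
h''(w) = -6w + 9/2. h''(-5/2) = 39/2 > 0 ⇒ local minimum; h''(4) = -39/2 < 0 ⇒ local maximum.
So the local minimum value is h(-5/2) = -725/16.

-725/16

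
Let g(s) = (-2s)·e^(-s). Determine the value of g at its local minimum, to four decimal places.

By the product rule, g'(s) = (2s - 2)·e^(-s). Since e^(-s) > 0, the only critical point is s = 1.
g''(1) has the same sign as 2 > 0, so this is a local minimum.
g(1) = (-2)·e^(-1) ≈ -0.7358.

-0.7358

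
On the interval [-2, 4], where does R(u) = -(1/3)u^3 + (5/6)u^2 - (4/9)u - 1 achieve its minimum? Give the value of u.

The derivative is -u^2 + (5/3)u - 4/9, which vanishes at u = 1/3 and u = 4/3.
Compare values at every candidate in [-2, 4]: R(-2) = 53/9,  R(1/3) = -173/162,  R(4/3) = -73/81,  R(4) = -97/9.
So the minimum is R(4) = -97/9.

4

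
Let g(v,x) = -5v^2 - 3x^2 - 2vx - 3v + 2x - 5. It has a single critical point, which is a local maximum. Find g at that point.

∂g/∂v = -10v - 2x - 3 = 0 and ∂g/∂x = -2v - 6x + 2 = 0, so (v, x) = (-11/28, 13/28).
The Hessian has g_{vv} = -10, g_{xx} = -6, g_{vx} = -2, giving D = 56 > 0 with g_{vv} < 0, so the point is a local maximum.
g(-11/28, 13/28) = -221/56.

-221/56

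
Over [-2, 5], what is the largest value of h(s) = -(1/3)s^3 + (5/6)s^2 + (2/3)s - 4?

Differentiating, h'(s) = -s^2 + (5/3)s + 2/3; which vanishes at s = -1/3 and s = 2.
Evaluating at the critical points and endpoints: h(-2) = 2/3; h(-1/3) = -667/162; h(2) = -2; h(5) = -43/2.
Hence the absolute maximum is 2/3 at s = -2.

2/3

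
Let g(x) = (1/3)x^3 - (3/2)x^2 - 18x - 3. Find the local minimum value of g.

Critical points: g'(x) = x^2 - 3x - 18 vanishes at x = -3, 6.
g''(x) = 2x - 3. g''(-3) = -9 < 0 ⇒ local maximum; g''(6) = 9 > 0 ⇒ local minimum.
Thus g has its local minimum at x = 6, with value -93.

-93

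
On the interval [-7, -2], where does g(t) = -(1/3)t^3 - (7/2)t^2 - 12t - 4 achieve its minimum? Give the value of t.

g'(t) = -t^2 - 7t - 12, which vanishes at t = -4 and t = -3.
Compare values at every candidate in [-7, -2]: g(-7) = 137/6; g(-4) = 28/3; g(-3) = 19/2; g(-2) = 26/3.
So the minimum is g(-2) = 26/3.

-2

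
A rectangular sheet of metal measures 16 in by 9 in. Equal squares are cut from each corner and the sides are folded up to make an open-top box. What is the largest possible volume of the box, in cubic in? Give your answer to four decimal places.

With cut size x, the volume is V(x) = x(16 − 2x)(9 − 2x) for 0 < x < 4.5.
V'(x) = 12x^2 − 100x + 144. Setting V'(x) = 0 gives x ≈ 1.8513 (the root in (0, 4.5)).
V''(x) = 24x − 100 is negative there, so this is the maximum; V ≈ 120.6015.

120.6015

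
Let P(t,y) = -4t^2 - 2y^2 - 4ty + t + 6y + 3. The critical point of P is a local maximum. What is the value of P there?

85/8

∂P/∂t = -8t - 4y + 1 = 0 and ∂P/∂y = -4t - 4y + 6 = 0, so (t, y) = (-5/4, 11/4).
The Hessian has P_{tt} = -8, P_{yy} = -4, P_{ty} = -4, giving D = 16 > 0 with P_{tt} < 0, so the point is a local maximum.
P(-5/4, 11/4) = 85/8.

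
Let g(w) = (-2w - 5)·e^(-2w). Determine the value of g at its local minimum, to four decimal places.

-54.5982

g'(w) = (-2)·e^(-2w) + (-2w - 5)·(-2)·e^(-2w) = (4w + 8)·e^(-2w). Since e^(-2w) > 0, the only critical point is w = -2.
g''(-2) has the same sign as 4 > 0, so this is a local minimum.
g(-2) = (-1)·e^(4) ≈ -54.5982.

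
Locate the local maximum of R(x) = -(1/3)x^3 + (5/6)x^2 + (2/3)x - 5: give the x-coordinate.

2

R'(x) = -x^2 + (5/3)x + 2/3 = 0 at x = -1/3, 2.
Second-derivative test with R''(x) = -2x + 5/3: R''(-1/3) = 7/3 > 0 ⇒ local minimum; R''(2) = -7/3 < 0 ⇒ local maximum.
The local maximum is R(2) = -3.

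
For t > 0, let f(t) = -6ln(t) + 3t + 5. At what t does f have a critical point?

2

f'(t) = -6/t + 3 = 0 gives t = 2.
f''(t) = 6/t², which is positive for t > 0, so this is a local minimum.
f(2) = -6·ln(2) + 6 + 5 ≈ 6.8411.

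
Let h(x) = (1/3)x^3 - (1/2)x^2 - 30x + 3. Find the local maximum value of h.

593/6

h'(x) = x^2 - x - 30. Setting h'(x) = 0 gives x ∈ {-5, 6}.
Second-derivative test with h''(x) = 2x - 1: h''(-5) = -11 < 0 ⇒ local maximum; h''(6) = 11 > 0 ⇒ local minimum.
The local maximum is h(-5) = 593/6.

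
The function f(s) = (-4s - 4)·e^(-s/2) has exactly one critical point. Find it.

By the product rule, f'(s) = (2s - 2)·e^(-s/2). Since e^(-s/2) > 0, the only critical point is s = 1.
f''(1) has the same sign as 2 > 0, so this is a local minimum.
f(1) = (-8)·e^(-1/2) ≈ -4.8522.

1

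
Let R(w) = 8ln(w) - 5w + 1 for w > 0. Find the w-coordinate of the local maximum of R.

8/5

R'(w) = 8/w − 5 = 0 gives w = 8/5.
R''(w) = -8/w², which is negative for w > 0, so this is a local maximum.
R(8/5) = 8·ln(8/5) - 8 + 1 ≈ -3.2400.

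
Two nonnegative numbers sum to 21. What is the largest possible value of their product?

With x + y = 21, the product is P(x) = x(21 − x).
P'(x) = 21 − 2x = 0 gives x = 21/2; P'' = −2 < 0, so this is the maximum.
P = 21/2·21/2 = 441/4.

441/4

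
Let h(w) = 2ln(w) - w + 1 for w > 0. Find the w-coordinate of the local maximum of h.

2

h'(w) = 2/w − 1 = 0 gives w = 2.
h''(w) = -2/w², which is negative for w > 0, so this is a local maximum.
h(2) = 2·ln(2) - 2 + 1 ≈ 0.3863.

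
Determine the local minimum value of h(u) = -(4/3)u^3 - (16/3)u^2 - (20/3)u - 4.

-124/81

h'(u) = -4u^2 - (32/3)u - 20/3 = 0 at u = -5/3, -1.
Since h''(u) = -8u - 32/3, we get h''(-5/3) = 8/3 > 0 ⇒ local minimum; h''(-1) = -8/3 < 0 ⇒ local maximum.
Thus h has its local minimum at u = -5/3, with value -124/81.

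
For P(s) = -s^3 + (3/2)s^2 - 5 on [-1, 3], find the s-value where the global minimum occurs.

3

P'(s) = -3s^2 + 3s, which vanishes at s = 0 and s = 1.
Evaluating at the critical points and endpoints: P(-1) = -5/2; P(0) = -5; P(1) = -9/2; P(3) = -37/2.
The minimum over the interval is -37/2, attained at s = 3.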